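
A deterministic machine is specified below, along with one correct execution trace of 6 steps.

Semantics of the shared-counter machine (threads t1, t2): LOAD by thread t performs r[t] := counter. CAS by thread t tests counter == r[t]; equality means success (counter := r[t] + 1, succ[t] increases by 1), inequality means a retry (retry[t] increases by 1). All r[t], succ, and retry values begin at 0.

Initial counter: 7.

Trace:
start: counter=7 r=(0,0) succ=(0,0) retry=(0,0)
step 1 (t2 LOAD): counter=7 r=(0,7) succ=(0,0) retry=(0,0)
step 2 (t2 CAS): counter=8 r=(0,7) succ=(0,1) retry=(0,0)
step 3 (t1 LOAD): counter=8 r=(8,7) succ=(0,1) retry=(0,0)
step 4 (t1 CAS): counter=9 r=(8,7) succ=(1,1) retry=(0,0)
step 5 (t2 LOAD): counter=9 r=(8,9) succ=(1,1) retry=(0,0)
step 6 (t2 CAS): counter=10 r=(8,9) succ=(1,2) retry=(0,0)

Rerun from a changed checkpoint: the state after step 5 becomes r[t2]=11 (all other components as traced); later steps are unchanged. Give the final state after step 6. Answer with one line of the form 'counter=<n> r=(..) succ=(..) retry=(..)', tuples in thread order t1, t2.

counter=9 r=(8,11) succ=(1,1) retry=(0,1)

state after step 5 := counter=9 r=(8,11) succ=(1,1) retry=(0,0)
step 6 (t2 CAS): counter=9 r=(8,11) succ=(1,1) retry=(0,1)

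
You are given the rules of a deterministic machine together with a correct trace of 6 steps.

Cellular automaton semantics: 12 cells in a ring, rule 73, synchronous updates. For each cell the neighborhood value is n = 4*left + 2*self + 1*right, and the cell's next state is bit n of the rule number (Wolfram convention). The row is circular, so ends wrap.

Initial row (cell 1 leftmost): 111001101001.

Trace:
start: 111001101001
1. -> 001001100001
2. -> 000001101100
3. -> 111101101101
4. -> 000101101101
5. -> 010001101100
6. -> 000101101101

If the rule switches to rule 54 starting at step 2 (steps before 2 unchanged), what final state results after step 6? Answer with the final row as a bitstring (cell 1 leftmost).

(re-executing steps 2..6 under rule 54; state before step 2: 001001100001)
2. -> 111110010011
3. -> 000001111100
4. -> 000010000010
5. -> 000111000111
6. -> 101000101000

101000101000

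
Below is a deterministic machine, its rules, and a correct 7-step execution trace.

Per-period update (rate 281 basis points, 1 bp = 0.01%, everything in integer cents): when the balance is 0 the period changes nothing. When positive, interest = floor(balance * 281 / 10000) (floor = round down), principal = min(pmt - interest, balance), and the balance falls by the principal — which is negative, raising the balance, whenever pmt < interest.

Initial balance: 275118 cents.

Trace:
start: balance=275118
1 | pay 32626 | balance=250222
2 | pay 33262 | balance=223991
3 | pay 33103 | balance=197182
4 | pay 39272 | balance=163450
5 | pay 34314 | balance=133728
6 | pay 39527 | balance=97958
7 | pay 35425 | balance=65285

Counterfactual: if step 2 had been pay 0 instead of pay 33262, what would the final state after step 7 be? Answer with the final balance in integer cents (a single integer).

(re-executing from step 2 with the substitution; state before step 2: balance=250222)
2 | pay 0 | balance=257253
3 | pay 33103 | balance=231378
4 | pay 39272 | balance=198607
5 | pay 34314 | balance=169873
6 | pay 39527 | balance=135119
7 | pay 35425 | balance=103490

103490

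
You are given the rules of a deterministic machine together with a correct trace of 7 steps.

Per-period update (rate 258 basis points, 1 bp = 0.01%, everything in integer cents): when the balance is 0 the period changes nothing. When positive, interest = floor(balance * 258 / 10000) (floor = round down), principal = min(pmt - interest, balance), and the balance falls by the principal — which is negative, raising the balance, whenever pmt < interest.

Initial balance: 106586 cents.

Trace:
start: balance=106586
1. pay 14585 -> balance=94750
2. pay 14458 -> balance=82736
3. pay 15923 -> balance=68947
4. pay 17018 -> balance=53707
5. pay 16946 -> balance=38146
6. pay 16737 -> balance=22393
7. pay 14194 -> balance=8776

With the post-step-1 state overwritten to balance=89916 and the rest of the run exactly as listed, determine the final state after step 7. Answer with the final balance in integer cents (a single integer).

3145

state after step 1 := balance=89916
2. pay 14458 -> balance=77777
3. pay 15923 -> balance=63860
4. pay 17018 -> balance=48489
5. pay 16946 -> balance=32794
6. pay 16737 -> balance=16903
7. pay 14194 -> balance=3145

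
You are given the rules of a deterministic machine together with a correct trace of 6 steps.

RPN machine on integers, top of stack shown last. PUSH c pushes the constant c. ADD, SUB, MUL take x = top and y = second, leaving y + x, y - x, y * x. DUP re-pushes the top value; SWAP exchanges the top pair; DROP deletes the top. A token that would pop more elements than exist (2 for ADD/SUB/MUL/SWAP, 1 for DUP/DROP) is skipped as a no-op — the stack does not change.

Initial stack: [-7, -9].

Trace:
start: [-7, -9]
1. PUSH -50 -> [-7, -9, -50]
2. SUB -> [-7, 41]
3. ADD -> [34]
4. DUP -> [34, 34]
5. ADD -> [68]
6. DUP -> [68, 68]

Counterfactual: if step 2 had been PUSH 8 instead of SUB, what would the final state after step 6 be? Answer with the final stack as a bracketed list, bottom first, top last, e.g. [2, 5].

(re-executing from step 2 with the substitution; state before step 2: [-7, -9, -50])
2. PUSH 8 -> [-7, -9, -50, 8]
3. ADD -> [-7, -9, -42]
4. DUP -> [-7, -9, -42, -42]
5. ADD -> [-7, -9, -84]
6. DUP -> [-7, -9, -84, -84]

[-7, -9, -84, -84]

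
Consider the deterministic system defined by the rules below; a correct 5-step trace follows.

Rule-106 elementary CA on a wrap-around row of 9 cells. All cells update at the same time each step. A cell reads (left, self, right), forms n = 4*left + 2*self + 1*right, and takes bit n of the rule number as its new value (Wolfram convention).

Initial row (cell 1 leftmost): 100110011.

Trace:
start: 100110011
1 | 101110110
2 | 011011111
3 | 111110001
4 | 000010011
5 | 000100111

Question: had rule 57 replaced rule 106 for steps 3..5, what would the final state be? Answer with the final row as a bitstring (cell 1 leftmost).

(re-executing steps 3..5 under rule 57; state before step 3: 011011111)
3 | 110110000
4 | 101101110
5 | 011011001

011011001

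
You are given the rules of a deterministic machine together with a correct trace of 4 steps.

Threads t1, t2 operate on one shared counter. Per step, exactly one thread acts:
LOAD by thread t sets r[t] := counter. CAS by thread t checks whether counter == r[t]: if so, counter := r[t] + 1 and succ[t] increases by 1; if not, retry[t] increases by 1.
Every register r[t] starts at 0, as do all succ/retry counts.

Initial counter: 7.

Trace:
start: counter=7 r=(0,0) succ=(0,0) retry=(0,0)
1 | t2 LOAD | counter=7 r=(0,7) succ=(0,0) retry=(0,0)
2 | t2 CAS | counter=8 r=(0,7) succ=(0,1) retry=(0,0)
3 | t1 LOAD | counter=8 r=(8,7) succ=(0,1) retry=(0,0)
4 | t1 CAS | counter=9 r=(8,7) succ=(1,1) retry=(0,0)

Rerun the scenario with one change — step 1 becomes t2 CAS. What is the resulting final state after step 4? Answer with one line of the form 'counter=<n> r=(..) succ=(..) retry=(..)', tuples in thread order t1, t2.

(re-executing from step 1 with the substitution; state before step 1: counter=7 r=(0,0) succ=(0,0) retry=(0,0))
1 | t2 CAS | counter=7 r=(0,0) succ=(0,0) retry=(0,1)
2 | t2 CAS | counter=7 r=(0,0) succ=(0,0) retry=(0,2)
3 | t1 LOAD | counter=7 r=(7,0) succ=(0,0) retry=(0,2)
4 | t1 CAS | counter=8 r=(7,0) succ=(1,0) retry=(0,2)

counter=8 r=(7,0) succ=(1,0) retry=(0,2)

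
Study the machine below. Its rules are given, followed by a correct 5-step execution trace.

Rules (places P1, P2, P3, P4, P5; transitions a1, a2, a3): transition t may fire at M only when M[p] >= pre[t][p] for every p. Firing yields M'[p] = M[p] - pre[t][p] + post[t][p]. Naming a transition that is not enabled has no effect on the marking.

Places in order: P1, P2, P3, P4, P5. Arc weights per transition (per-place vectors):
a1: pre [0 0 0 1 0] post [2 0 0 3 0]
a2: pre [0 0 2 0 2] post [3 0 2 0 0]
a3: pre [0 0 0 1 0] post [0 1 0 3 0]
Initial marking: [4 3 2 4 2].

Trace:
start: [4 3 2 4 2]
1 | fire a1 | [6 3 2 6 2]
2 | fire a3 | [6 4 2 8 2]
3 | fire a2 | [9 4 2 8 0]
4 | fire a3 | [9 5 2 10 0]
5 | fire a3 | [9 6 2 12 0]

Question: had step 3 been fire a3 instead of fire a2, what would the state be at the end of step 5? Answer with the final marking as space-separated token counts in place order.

6 7 2 14 2

(re-executing from step 3 with the substitution; state before step 3: [6 4 2 8 2])
3 | fire a3 | [6 5 2 10 2]
4 | fire a3 | [6 6 2 12 2]
5 | fire a3 | [6 7 2 14 2]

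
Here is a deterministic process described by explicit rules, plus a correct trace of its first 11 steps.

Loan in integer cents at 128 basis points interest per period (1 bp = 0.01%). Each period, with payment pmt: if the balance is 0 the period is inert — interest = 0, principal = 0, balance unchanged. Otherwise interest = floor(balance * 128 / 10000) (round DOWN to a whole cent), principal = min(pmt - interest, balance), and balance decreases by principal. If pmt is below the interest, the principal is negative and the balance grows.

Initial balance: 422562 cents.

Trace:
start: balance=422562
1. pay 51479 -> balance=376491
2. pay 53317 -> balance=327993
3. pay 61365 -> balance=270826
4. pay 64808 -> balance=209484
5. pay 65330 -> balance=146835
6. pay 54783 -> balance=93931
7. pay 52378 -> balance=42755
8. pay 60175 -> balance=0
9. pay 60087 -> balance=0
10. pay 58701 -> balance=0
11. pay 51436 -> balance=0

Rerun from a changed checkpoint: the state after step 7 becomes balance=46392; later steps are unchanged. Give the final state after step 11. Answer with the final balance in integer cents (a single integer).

state after step 7 := balance=46392
8. pay 60175 -> balance=0
9. pay 60087 -> balance=0
10. pay 58701 -> balance=0
11. pay 51436 -> balance=0

0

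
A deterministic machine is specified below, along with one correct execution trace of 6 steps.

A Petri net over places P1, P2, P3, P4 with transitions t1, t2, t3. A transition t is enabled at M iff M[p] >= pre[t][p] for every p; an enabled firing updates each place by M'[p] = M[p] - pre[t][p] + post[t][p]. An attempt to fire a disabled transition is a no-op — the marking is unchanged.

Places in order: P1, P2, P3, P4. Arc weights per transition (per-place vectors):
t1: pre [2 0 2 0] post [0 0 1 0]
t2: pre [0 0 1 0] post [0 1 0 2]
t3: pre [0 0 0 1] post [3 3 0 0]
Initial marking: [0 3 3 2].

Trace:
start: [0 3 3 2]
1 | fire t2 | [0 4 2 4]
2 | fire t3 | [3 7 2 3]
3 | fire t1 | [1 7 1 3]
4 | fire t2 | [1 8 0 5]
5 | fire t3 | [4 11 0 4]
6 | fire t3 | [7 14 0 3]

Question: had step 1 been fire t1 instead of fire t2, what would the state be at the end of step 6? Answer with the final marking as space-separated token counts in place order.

7 13 1 1

(re-executing from step 1 with the substitution; state before step 1: [0 3 3 2])
1 | fire t1 | [0 3 3 2]
2 | fire t3 | [3 6 3 1]
3 | fire t1 | [1 6 2 1]
4 | fire t2 | [1 7 1 3]
5 | fire t3 | [4 10 1 2]
6 | fire t3 | [7 13 1 1]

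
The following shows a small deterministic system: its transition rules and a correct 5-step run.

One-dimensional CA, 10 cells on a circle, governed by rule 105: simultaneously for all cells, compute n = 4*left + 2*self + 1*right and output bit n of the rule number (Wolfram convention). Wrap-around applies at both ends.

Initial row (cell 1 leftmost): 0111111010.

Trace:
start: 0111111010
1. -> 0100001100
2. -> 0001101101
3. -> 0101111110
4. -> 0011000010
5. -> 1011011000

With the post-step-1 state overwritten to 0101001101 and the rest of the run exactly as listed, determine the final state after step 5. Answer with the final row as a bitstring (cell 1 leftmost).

1011001100

state after step 1 := 0101001101
2. -> 1010001110
3. -> 0100101011
4. -> 1000010111
5. -> 1011001100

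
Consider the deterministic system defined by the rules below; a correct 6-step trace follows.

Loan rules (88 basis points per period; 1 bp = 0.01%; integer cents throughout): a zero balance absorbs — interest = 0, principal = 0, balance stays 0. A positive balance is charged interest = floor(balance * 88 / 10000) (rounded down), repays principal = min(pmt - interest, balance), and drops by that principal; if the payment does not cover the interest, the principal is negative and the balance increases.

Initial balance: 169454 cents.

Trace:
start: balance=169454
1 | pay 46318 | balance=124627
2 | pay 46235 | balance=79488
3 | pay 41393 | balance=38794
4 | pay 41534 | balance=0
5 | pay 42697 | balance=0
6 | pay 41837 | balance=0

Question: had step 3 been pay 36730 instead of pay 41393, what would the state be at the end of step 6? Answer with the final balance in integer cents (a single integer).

0

(re-executing from step 3 with the substitution; state before step 3: balance=79488)
3 | pay 36730 | balance=43457
4 | pay 41534 | balance=2305
5 | pay 42697 | balance=0
6 | pay 41837 | balance=0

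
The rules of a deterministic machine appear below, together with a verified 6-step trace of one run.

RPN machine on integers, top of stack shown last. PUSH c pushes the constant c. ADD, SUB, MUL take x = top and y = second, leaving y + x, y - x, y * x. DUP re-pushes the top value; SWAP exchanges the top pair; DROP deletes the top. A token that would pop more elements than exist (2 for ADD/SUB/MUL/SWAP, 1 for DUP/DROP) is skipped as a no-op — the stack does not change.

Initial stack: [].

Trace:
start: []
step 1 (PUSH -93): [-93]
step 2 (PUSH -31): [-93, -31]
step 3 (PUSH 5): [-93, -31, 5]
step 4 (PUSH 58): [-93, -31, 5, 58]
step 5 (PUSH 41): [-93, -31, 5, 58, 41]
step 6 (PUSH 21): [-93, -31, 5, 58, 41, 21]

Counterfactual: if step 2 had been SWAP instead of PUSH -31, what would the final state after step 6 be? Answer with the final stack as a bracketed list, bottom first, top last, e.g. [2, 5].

[-93, 5, 58, 41, 21]

(re-executing from step 2 with the substitution; state before step 2: [-93])
step 2 (SWAP): [-93]
step 3 (PUSH 5): [-93, 5]
step 4 (PUSH 58): [-93, 5, 58]
step 5 (PUSH 41): [-93, 5, 58, 41]
step 6 (PUSH 21): [-93, 5, 58, 41, 21]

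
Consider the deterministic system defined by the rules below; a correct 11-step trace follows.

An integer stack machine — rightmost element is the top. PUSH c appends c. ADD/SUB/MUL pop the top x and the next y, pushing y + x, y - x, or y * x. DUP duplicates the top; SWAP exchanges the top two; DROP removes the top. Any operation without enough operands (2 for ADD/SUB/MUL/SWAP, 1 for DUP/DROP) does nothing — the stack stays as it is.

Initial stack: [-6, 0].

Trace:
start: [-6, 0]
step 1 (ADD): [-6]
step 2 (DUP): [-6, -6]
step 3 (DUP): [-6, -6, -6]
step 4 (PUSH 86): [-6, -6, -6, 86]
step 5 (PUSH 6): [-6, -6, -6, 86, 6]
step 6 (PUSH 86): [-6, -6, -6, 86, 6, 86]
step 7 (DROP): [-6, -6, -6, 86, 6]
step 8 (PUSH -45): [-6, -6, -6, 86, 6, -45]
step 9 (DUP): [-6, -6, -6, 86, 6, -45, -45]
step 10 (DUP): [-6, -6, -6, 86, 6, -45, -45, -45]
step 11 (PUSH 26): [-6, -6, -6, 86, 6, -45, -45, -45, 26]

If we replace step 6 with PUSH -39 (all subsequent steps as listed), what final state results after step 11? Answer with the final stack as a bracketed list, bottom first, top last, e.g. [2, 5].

[-6, -6, -6, 86, 6, -45, -45, -45, 26]

(re-executing from step 6 with the substitution; state before step 6: [-6, -6, -6, 86, 6])
step 6 (PUSH -39): [-6, -6, -6, 86, 6, -39]
step 7 (DROP): [-6, -6, -6, 86, 6]
step 8 (PUSH -45): [-6, -6, -6, 86, 6, -45]
step 9 (DUP): [-6, -6, -6, 86, 6, -45, -45]
step 10 (DUP): [-6, -6, -6, 86, 6, -45, -45, -45]
step 11 (PUSH 26): [-6, -6, -6, 86, 6, -45, -45, -45, 26]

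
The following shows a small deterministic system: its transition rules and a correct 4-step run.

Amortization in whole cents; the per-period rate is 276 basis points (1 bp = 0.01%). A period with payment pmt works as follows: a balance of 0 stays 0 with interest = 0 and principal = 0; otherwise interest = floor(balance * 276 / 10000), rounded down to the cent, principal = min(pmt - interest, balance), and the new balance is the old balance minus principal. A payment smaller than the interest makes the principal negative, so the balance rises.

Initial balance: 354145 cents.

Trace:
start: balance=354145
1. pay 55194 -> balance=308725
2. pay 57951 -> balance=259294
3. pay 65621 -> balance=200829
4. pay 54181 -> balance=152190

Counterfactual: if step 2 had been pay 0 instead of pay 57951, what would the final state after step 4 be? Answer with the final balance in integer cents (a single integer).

213384

(re-executing from step 2 with the substitution; state before step 2: balance=308725)
2. pay 0 -> balance=317245
3. pay 65621 -> balance=260379
4. pay 54181 -> balance=213384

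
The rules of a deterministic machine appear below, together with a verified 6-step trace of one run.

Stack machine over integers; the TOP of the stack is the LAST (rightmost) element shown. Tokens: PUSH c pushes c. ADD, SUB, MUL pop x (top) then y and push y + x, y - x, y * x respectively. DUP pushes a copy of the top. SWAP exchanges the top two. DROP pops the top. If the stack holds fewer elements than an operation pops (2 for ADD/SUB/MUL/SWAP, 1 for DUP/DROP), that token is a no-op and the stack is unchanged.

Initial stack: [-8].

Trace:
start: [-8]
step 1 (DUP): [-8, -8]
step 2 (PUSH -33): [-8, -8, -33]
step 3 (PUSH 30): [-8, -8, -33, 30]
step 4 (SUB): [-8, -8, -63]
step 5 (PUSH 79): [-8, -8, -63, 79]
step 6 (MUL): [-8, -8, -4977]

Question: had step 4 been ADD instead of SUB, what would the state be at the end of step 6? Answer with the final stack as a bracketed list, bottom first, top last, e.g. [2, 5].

[-8, -8, -237]

(re-executing from step 4 with the substitution; state before step 4: [-8, -8, -33, 30])
step 4 (ADD): [-8, -8, -3]
step 5 (PUSH 79): [-8, -8, -3, 79]
step 6 (MUL): [-8, -8, -237]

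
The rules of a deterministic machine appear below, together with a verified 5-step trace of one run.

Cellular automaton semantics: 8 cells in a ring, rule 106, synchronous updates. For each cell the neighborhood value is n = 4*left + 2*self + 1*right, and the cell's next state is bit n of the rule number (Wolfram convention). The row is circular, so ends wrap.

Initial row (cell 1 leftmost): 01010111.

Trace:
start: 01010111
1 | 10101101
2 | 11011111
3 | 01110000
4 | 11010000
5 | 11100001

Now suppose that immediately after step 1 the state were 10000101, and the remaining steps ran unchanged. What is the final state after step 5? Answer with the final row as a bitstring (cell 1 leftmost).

01011001

state after step 1 := 10000101
2 | 10001011
3 | 10010110
4 | 00101111
5 | 01011001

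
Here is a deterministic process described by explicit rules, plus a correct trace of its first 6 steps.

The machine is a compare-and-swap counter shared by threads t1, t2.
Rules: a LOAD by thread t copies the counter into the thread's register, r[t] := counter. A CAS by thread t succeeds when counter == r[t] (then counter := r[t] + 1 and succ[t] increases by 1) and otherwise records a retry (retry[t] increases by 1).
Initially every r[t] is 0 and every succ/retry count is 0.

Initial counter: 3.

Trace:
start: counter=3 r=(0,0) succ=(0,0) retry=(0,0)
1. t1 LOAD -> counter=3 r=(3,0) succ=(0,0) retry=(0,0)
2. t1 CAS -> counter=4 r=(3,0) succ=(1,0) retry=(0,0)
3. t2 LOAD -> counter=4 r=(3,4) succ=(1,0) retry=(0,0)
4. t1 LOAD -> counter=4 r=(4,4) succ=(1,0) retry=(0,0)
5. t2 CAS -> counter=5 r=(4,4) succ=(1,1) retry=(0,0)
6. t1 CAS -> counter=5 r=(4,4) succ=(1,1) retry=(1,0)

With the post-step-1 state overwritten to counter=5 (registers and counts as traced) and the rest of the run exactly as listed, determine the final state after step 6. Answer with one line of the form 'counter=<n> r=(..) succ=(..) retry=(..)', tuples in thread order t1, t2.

counter=6 r=(5,5) succ=(0,1) retry=(2,0)

state after step 1 := counter=5 r=(3,0) succ=(0,0) retry=(0,0)
2. t1 CAS -> counter=5 r=(3,0) succ=(0,0) retry=(1,0)
3. t2 LOAD -> counter=5 r=(3,5) succ=(0,0) retry=(1,0)
4. t1 LOAD -> counter=5 r=(5,5) succ=(0,0) retry=(1,0)
5. t2 CAS -> counter=6 r=(5,5) succ=(0,1) retry=(1,0)
6. t1 CAS -> counter=6 r=(5,5) succ=(0,1) retry=(2,0)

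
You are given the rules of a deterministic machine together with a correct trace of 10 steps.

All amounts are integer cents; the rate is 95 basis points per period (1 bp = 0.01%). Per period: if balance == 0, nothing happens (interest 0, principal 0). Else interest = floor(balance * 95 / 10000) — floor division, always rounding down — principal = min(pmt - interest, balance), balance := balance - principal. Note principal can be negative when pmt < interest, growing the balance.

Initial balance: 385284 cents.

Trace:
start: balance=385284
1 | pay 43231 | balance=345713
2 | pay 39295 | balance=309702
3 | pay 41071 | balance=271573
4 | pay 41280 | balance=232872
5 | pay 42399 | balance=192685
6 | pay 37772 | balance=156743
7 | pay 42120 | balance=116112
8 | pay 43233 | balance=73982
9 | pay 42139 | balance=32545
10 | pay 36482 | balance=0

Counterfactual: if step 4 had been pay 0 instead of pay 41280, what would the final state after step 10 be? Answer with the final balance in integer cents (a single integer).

(re-executing from step 4 with the substitution; state before step 4: balance=271573)
4 | pay 0 | balance=274152
5 | pay 42399 | balance=234357
6 | pay 37772 | balance=198811
7 | pay 42120 | balance=158579
8 | pay 43233 | balance=116852
9 | pay 42139 | balance=75823
10 | pay 36482 | balance=40061

40061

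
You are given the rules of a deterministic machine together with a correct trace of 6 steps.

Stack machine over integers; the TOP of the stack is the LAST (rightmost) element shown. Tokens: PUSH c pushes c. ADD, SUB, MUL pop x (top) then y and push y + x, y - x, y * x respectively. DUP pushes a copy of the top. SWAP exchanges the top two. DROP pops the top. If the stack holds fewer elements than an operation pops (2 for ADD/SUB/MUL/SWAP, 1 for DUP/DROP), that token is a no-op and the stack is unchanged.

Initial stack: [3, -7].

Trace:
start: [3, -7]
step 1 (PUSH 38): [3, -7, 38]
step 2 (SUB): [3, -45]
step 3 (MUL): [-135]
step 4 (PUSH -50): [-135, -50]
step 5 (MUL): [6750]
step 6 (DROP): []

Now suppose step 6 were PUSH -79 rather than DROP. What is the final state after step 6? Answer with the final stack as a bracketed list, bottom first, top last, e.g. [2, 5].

[6750, -79]

(re-executing from step 6 with the substitution; state before step 6: [6750])
step 6 (PUSH -79): [6750, -79]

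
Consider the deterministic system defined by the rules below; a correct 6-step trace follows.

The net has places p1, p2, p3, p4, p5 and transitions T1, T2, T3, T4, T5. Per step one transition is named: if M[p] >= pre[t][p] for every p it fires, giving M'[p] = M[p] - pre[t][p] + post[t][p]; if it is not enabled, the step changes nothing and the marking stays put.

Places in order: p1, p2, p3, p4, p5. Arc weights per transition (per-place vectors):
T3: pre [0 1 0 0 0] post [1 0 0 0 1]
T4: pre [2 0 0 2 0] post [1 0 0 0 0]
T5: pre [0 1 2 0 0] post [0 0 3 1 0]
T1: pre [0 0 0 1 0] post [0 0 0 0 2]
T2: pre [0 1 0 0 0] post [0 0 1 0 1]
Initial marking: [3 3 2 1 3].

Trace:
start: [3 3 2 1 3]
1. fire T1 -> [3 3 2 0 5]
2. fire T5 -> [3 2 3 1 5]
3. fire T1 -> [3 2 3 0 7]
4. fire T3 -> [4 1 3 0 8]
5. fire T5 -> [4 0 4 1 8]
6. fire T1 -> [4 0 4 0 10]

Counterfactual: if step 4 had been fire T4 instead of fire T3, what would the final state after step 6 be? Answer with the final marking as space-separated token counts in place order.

3 1 4 0 9

(re-executing from step 4 with the substitution; state before step 4: [3 2 3 0 7])
4. fire T4 -> [3 2 3 0 7]
5. fire T5 -> [3 1 4 1 7]
6. fire T1 -> [3 1 4 0 9]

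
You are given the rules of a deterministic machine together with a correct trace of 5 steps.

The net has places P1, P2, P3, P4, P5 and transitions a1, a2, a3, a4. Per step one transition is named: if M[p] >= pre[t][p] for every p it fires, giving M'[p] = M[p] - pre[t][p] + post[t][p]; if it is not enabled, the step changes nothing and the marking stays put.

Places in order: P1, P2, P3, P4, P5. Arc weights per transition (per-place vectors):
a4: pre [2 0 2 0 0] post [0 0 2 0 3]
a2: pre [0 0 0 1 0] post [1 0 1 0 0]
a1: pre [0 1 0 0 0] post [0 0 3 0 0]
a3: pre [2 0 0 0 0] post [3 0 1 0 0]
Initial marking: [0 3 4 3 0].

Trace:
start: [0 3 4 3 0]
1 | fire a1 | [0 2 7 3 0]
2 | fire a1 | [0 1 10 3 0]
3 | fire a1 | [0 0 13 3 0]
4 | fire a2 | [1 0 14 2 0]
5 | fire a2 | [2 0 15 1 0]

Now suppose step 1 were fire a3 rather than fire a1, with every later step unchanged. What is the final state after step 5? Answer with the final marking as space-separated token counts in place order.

2 1 12 1 0

(re-executing from step 1 with the substitution; state before step 1: [0 3 4 3 0])
1 | fire a3 | [0 3 4 3 0]
2 | fire a1 | [0 2 7 3 0]
3 | fire a1 | [0 1 10 3 0]
4 | fire a2 | [1 1 11 2 0]
5 | fire a2 | [2 1 12 1 0]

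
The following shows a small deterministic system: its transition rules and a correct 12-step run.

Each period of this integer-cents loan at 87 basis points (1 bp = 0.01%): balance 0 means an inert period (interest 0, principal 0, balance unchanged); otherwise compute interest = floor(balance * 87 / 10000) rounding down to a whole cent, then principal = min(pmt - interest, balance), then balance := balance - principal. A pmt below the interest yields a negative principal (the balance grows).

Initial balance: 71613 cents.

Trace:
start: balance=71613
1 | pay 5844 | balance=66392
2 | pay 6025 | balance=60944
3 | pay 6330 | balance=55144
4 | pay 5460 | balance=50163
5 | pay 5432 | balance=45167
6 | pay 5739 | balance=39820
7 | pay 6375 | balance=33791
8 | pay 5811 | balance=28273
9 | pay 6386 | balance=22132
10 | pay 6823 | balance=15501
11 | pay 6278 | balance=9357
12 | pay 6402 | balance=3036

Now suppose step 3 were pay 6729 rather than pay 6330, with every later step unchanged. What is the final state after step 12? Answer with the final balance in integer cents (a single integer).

2606

(re-executing from step 3 with the substitution; state before step 3: balance=60944)
3 | pay 6729 | balance=54745
4 | pay 5460 | balance=49761
5 | pay 5432 | balance=44761
6 | pay 5739 | balance=39411
7 | pay 6375 | balance=33378
8 | pay 5811 | balance=27857
9 | pay 6386 | balance=21713
10 | pay 6823 | balance=15078
11 | pay 6278 | balance=8931
12 | pay 6402 | balance=2606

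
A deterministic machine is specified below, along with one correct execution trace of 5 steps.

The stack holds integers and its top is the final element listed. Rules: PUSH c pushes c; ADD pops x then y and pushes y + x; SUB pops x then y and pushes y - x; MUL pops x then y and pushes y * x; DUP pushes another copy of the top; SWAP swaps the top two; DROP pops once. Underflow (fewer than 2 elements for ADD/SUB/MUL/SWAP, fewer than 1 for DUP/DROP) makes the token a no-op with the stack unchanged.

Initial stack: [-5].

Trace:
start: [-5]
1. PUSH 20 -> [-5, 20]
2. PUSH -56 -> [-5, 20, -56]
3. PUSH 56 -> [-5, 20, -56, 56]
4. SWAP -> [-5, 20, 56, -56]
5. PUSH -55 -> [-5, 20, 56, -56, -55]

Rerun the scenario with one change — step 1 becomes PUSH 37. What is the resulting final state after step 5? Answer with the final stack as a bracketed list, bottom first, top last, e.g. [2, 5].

[-5, 37, 56, -56, -55]

(re-executing from step 1 with the substitution; state before step 1: [-5])
1. PUSH 37 -> [-5, 37]
2. PUSH -56 -> [-5, 37, -56]
3. PUSH 56 -> [-5, 37, -56, 56]
4. SWAP -> [-5, 37, 56, -56]
5. PUSH -55 -> [-5, 37, 56, -56, -55]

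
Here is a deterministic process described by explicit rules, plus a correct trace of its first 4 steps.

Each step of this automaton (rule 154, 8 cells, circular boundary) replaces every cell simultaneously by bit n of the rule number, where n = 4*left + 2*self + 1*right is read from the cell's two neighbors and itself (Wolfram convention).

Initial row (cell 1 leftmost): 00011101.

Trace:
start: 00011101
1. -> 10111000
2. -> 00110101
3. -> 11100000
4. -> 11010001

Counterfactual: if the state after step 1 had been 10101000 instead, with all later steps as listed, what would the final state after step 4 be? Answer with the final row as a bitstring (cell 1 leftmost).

01010101

state after step 1 := 10101000
2. -> 00000101
3. -> 10001000
4. -> 01010101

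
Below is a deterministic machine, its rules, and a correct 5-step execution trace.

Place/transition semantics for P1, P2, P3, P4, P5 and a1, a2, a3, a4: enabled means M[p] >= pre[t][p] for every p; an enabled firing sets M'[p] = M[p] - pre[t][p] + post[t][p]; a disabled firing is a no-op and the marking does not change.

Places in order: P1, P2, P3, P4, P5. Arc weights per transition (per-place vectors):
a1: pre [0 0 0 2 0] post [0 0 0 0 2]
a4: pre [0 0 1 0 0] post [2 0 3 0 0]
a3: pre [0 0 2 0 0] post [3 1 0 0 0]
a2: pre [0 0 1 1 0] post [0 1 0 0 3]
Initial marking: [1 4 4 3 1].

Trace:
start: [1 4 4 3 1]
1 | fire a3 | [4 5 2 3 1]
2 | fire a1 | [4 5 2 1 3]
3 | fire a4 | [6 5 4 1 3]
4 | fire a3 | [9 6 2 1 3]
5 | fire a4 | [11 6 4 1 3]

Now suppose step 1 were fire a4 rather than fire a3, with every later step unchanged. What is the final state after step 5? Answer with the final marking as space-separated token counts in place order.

(re-executing from step 1 with the substitution; state before step 1: [1 4 4 3 1])
1 | fire a4 | [3 4 6 3 1]
2 | fire a1 | [3 4 6 1 3]
3 | fire a4 | [5 4 8 1 3]
4 | fire a3 | [8 5 6 1 3]
5 | fire a4 | [10 5 8 1 3]

10 5 8 1 3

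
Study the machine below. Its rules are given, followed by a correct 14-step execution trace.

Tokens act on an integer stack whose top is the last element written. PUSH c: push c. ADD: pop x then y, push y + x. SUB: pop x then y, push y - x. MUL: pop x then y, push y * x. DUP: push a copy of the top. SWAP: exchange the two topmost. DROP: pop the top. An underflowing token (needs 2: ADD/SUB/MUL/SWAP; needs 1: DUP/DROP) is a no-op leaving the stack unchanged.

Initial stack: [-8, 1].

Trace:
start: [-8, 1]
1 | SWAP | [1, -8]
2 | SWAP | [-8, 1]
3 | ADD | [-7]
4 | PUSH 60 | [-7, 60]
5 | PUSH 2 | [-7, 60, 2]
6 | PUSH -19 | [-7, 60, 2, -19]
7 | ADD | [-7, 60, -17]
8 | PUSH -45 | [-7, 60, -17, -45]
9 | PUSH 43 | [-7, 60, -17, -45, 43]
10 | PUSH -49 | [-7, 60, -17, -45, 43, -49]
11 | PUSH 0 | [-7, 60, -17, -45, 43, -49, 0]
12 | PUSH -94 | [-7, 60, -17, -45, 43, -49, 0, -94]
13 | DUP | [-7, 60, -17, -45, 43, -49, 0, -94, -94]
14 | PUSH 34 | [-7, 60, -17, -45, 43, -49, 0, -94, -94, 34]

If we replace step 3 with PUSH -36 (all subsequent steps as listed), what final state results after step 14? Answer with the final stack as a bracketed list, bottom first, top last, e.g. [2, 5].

[-8, 1, -36, 60, -17, -45, 43, -49, 0, -94, -94, 34]

(re-executing from step 3 with the substitution; state before step 3: [-8, 1])
3 | PUSH -36 | [-8, 1, -36]
4 | PUSH 60 | [-8, 1, -36, 60]
5 | PUSH 2 | [-8, 1, -36, 60, 2]
6 | PUSH -19 | [-8, 1, -36, 60, 2, -19]
7 | ADD | [-8, 1, -36, 60, -17]
8 | PUSH -45 | [-8, 1, -36, 60, -17, -45]
9 | PUSH 43 | [-8, 1, -36, 60, -17, -45, 43]
10 | PUSH -49 | [-8, 1, -36, 60, -17, -45, 43, -49]
11 | PUSH 0 | [-8, 1, -36, 60, -17, -45, 43, -49, 0]
12 | PUSH -94 | [-8, 1, -36, 60, -17, -45, 43, -49, 0, -94]
13 | DUP | [-8, 1, -36, 60, -17, -45, 43, -49, 0, -94, -94]
14 | PUSH 34 | [-8, 1, -36, 60, -17, -45, 43, -49, 0, -94, -94, 34]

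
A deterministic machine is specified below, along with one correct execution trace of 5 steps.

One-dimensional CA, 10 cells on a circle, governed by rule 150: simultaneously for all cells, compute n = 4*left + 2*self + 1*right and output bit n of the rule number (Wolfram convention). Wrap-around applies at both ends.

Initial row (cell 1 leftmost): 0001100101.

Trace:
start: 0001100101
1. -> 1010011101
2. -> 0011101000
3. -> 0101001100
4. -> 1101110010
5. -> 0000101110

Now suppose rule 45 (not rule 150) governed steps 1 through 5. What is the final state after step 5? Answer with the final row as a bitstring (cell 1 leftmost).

1111101110

(re-executing steps 1..5 under rule 45; state before step 1: 0001100101)
1. -> 0101000111
2. -> 1111010100
3. -> 1000111100
4. -> 1010100000
5. -> 1111101110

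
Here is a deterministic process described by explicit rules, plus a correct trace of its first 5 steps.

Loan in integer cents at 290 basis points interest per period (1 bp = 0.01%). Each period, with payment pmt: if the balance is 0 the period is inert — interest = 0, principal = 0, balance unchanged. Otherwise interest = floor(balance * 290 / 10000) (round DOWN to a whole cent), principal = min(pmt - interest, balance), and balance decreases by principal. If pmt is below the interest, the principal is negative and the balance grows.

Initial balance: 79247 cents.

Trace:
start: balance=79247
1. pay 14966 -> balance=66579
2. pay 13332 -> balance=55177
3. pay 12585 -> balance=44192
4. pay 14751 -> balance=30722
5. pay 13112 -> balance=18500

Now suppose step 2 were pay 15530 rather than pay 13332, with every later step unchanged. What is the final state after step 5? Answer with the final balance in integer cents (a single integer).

16105

(re-executing from step 2 with the substitution; state before step 2: balance=66579)
2. pay 15530 -> balance=52979
3. pay 12585 -> balance=41930
4. pay 14751 -> balance=28394
5. pay 13112 -> balance=16105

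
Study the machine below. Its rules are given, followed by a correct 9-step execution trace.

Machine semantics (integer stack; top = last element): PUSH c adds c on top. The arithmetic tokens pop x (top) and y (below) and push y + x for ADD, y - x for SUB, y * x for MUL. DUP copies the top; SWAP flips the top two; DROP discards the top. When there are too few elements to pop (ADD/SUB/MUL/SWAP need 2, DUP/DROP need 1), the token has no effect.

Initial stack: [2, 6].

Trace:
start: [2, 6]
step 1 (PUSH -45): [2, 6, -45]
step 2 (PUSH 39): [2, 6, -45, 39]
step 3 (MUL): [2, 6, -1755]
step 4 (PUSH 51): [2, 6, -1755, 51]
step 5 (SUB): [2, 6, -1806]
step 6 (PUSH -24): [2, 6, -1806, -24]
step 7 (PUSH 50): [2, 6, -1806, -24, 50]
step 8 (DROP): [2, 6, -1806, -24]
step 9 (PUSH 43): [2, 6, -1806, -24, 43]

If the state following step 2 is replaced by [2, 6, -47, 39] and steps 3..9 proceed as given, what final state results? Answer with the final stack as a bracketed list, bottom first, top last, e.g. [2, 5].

[2, 6, -1884, -24, 43]

state after step 2 := [2, 6, -47, 39]
step 3 (MUL): [2, 6, -1833]
step 4 (PUSH 51): [2, 6, -1833, 51]
step 5 (SUB): [2, 6, -1884]
step 6 (PUSH -24): [2, 6, -1884, -24]
step 7 (PUSH 50): [2, 6, -1884, -24, 50]
step 8 (DROP): [2, 6, -1884, -24]
step 9 (PUSH 43): [2, 6, -1884, -24, 43]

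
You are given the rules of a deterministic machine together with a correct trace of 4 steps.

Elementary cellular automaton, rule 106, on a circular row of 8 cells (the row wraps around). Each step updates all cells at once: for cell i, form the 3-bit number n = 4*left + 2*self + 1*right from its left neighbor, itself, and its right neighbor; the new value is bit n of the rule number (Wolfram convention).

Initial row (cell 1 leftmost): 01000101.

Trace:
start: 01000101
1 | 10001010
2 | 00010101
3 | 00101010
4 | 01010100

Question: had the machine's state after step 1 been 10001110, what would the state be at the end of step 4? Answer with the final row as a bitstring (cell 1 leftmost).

01100001

state after step 1 := 10001110
2 | 00011011
3 | 00111111
4 | 01100001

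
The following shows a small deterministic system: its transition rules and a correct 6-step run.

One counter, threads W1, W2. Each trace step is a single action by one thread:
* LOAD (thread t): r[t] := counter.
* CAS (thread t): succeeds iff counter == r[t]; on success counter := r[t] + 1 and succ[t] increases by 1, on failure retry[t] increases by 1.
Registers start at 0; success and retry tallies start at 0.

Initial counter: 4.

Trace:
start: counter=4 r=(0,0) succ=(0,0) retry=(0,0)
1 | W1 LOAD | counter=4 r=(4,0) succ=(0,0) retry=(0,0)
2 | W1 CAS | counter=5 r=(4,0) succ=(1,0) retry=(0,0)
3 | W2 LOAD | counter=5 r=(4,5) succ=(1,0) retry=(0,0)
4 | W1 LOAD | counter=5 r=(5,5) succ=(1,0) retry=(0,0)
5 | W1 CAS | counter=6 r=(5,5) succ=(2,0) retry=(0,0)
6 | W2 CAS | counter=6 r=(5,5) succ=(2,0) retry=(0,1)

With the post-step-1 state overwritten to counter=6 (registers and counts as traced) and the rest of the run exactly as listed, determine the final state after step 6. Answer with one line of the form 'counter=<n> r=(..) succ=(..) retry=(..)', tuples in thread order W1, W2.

state after step 1 := counter=6 r=(4,0) succ=(0,0) retry=(0,0)
2 | W1 CAS | counter=6 r=(4,0) succ=(0,0) retry=(1,0)
3 | W2 LOAD | counter=6 r=(4,6) succ=(0,0) retry=(1,0)
4 | W1 LOAD | counter=6 r=(6,6) succ=(0,0) retry=(1,0)
5 | W1 CAS | counter=7 r=(6,6) succ=(1,0) retry=(1,0)
6 | W2 CAS | counter=7 r=(6,6) succ=(1,0) retry=(1,1)

counter=7 r=(6,6) succ=(1,0) retry=(1,1)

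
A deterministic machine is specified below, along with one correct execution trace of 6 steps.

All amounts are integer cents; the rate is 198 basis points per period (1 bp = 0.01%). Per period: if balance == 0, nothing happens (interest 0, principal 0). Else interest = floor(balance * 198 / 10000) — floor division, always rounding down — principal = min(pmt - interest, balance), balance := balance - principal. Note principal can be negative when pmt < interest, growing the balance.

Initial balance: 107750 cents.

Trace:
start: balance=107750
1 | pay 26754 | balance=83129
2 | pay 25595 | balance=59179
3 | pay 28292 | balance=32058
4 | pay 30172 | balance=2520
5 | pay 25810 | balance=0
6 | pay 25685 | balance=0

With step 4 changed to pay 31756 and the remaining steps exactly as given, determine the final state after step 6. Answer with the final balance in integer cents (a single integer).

(re-executing from step 4 with the substitution; state before step 4: balance=32058)
4 | pay 31756 | balance=936
5 | pay 25810 | balance=0
6 | pay 25685 | balance=0

0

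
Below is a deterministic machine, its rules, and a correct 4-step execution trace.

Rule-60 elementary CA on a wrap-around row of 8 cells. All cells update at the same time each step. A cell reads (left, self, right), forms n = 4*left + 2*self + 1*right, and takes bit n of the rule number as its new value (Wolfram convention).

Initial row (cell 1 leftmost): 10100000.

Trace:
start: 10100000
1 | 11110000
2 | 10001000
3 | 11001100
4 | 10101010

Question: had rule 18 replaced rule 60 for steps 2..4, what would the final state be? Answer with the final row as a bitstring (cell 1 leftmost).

(re-executing steps 2..4 under rule 18; state before step 2: 11110000)
2 | 00001001
3 | 10010110
4 | 01100000

01100000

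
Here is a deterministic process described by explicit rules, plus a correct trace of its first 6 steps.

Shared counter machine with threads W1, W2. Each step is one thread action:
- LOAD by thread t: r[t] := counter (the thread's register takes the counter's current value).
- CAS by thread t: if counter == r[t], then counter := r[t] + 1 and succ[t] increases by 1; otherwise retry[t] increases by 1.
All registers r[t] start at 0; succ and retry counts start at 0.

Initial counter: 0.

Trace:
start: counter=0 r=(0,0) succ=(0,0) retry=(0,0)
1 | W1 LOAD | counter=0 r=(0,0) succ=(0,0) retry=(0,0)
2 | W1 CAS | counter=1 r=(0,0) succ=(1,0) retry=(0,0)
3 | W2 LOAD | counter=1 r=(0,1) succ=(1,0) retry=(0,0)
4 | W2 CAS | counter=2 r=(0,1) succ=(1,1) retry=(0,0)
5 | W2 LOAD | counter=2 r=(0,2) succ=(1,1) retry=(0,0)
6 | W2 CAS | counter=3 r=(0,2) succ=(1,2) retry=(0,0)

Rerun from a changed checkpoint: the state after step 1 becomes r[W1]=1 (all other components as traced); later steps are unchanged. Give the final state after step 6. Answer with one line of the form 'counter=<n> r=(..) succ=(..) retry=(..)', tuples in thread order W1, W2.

counter=2 r=(1,1) succ=(0,2) retry=(1,0)

state after step 1 := counter=0 r=(1,0) succ=(0,0) retry=(0,0)
2 | W1 CAS | counter=0 r=(1,0) succ=(0,0) retry=(1,0)
3 | W2 LOAD | counter=0 r=(1,0) succ=(0,0) retry=(1,0)
4 | W2 CAS | counter=1 r=(1,0) succ=(0,1) retry=(1,0)
5 | W2 LOAD | counter=1 r=(1,1) succ=(0,1) retry=(1,0)
6 | W2 CAS | counter=2 r=(1,1) succ=(0,2) retry=(1,0)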